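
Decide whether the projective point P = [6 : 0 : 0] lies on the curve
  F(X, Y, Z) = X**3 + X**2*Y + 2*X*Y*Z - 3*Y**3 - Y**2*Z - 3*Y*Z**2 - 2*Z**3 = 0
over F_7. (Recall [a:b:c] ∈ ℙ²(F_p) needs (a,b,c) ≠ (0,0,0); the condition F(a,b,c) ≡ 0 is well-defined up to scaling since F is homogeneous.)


F(6,0,0) ≡ 6 (mod 7); P is NOT on the curve.

Evaluate F(6, 0, 0) term-by-term (mod 7).
  X**3 ↦ 1·216·1·1 = 216
  X**2*Y ↦ 1·36·0·1 = 0
  2*X*Y*Z ↦ 2·6·0·0 = 0
  -3*Y**3 ↦ -3·1·0·1 = 0
  -Y**2*Z ↦ -1·1·0·0 = 0
  -3*Y*Z**2 ↦ -3·1·0·0 = 0
  -2*Z**3 ↦ -2·1·1·0 = 0
Sum: F(6, 0, 0) = (216) + (0) + (0) + (0) + (0) + (0) + (0) = 216.
Reducing mod 7: 216 ≡ 6 (mod 7).
Since F(a, b, c) ≡ 6 ≠ 0 (mod 7), P does NOT lie on the curve.


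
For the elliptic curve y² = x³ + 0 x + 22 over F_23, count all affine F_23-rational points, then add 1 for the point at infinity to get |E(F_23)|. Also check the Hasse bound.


Affine points = {(1, 0), (3, 7), (3, 16), (5, 3), (5, 20), (6, 10), (6, 13), (12, 5), (12, 18), (14, 11), (14, 12), (15, 4), (15, 19), (16, 1), (16, 22), (17, 6), (17, 17), (18, 9), (18, 14), (19, 2), (19, 21), (20, 8), (20, 15)}; affine count = 23; |E(F_23)| = 24.

Discriminant check: Δ ∝ 4a³ + 27b² = 4·0³ + 27·22² = 4·0 + 27·484 ≡ 4 (mod 23). Nonzero ⇒ E is nonsingular.
For each x ∈ F_23, compute rhs = x³ + 0·x + 22 mod 23, then count y ∈ F_23 with y² ≡ rhs.
  x = 0: rhs = 22, matching y values: none (0 points).
  x = 1: rhs = 0, matching y values: 0 (1 points).
  x = 2: rhs = 7, matching y values: none (0 points).
  x = 3: rhs = 3, matching y values: 7, 16 (2 points).
  x = 4: rhs = 17, matching y values: none (0 points).
  x = 5: rhs = 9, matching y values: 3, 20 (2 points).
  x = 6: rhs = 8, matching y values: 10, 13 (2 points).
  x = 7: rhs = 20, matching y values: none (0 points).
  x = 8: rhs = 5, matching y values: none (0 points).
  x = 9: rhs = 15, matching y values: none (0 points).
  x = 10: rhs = 10, matching y values: none (0 points).
  x = 11: rhs = 19, matching y values: none (0 points).
  x = 12: rhs = 2, matching y values: 5, 18 (2 points).
  x = 13: rhs = 11, matching y values: none (0 points).
  x = 14: rhs = 6, matching y values: 11, 12 (2 points).
  x = 15: rhs = 16, matching y values: 4, 19 (2 points).
  x = 16: rhs = 1, matching y values: 1, 22 (2 points).
  x = 17: rhs = 13, matching y values: 6, 17 (2 points).
  x = 18: rhs = 12, matching y values: 9, 14 (2 points).
  x = 19: rhs = 4, matching y values: 2, 21 (2 points).
  x = 20: rhs = 18, matching y values: 8, 15 (2 points).
  x = 21: rhs = 14, matching y values: none (0 points).
  x = 22: rhs = 21, matching y values: none (0 points).
Total affine count: 23.
Full point count |E(F_23)| = 23 + 1 = 24.
Hasse bound: |24 − (23+1)| = |0| = 0 ≤ 2√23 ≈ 9.5917 ✓.


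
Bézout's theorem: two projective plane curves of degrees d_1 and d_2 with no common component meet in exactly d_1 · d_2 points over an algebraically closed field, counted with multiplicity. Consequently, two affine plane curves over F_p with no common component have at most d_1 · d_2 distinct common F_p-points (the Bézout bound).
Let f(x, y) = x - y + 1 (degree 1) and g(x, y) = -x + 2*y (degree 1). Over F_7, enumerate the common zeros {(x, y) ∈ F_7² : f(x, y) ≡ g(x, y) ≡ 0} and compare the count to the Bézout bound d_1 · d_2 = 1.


Common zeros: {(5, 6)}; count = 1; Bézout bound = 1.

deg(f) = 1, deg(g) = 1, so Bézout bound = 1.
Scan x ∈ F_7. For each x, list the y ∈ F_7 with f(x, y) ≡ 0 and those with g(x, y) ≡ 0 (mod 7); the common zeros in that column are the intersection.
  x = 0: f ≡ 0 at y ∈ {1}; g ≡ 0 at y ∈ {0}; common: ∅.
  x = 1: f ≡ 0 at y ∈ {2}; g ≡ 0 at y ∈ {4}; common: ∅.
  x = 2: f ≡ 0 at y ∈ {3}; g ≡ 0 at y ∈ {1}; common: ∅.
  x = 3: f ≡ 0 at y ∈ {4}; g ≡ 0 at y ∈ {5}; common: ∅.
  x = 4: f ≡ 0 at y ∈ {5}; g ≡ 0 at y ∈ {2}; common: ∅.
  x = 5: f ≡ 0 at y ∈ {6}; g ≡ 0 at y ∈ {6}; common: {6}.
  x = 6: f ≡ 0 at y ∈ {0}; g ≡ 0 at y ∈ {3}; common: ∅.
Collecting: common zeros = {(5, 6)}, so the count is 1.
Comparison with the Bézout bound: 1 ≤ 1 = deg(f)·deg(g), as expected for curves with no common component (the bound is attained).


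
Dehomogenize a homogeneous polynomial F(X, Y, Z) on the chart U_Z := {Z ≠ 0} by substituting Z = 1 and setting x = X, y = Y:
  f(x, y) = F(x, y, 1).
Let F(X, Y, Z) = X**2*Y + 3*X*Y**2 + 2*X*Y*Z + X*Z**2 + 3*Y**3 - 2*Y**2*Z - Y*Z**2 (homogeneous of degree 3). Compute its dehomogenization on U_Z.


f(x, y) = x**2*y + 3*x*y**2 + 2*x*y + x + 3*y**3 - 2*y**2 - y

On U_Z we set Z = 1. Each monomial c·X^i·Y^j·Z^k in F becomes c·x^i·y^j·1^k = c·x^i·y^j.
Substituting Z = 1: F(X, Y, 1) = x**2*y + 3*x*y**2 + 2*x*y + x + 3*y**3 - 2*y**2 - y.
Note: deg(f) ≤ deg(F) = 3; strict inequality happens when F is divisible by Z (lost terms).


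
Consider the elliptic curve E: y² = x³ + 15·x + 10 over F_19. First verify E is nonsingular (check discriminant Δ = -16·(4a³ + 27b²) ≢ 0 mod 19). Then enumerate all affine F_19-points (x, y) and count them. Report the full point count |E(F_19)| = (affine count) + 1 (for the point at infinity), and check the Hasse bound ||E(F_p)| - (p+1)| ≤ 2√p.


Affine points = {(1, 8), (1, 11), (3, 5), (3, 14), (4, 1), (4, 18), (5, 1), (5, 18), (9, 0), (10, 1), (10, 18), (11, 9), (11, 10), (14, 0), (15, 0)}; affine count = 15; |E(F_19)| = 16.

Discriminant check: Δ ∝ 4a³ + 27b² = 4·15³ + 27·10² = 4·3375 + 27·100 ≡ 12 (mod 19). Nonzero ⇒ E is nonsingular.
For each x ∈ F_19, compute rhs = x³ + 15·x + 10 mod 19, then count y ∈ F_19 with y² ≡ rhs.
  x = 0: rhs = 10, matching y values: none (0 points).
  x = 1: rhs = 7, matching y values: 8, 11 (2 points).
  x = 2: rhs = 10, matching y values: none (0 points).
  x = 3: rhs = 6, matching y values: 5, 14 (2 points).
  x = 4: rhs = 1, matching y values: 1, 18 (2 points).
  x = 5: rhs = 1, matching y values: 1, 18 (2 points).
  x = 6: rhs = 12, matching y values: none (0 points).
  x = 7: rhs = 2, matching y values: none (0 points).
  x = 8: rhs = 15, matching y values: none (0 points).
  x = 9: rhs = 0, matching y values: 0 (1 points).
  x = 10: rhs = 1, matching y values: 1, 18 (2 points).
  x = 11: rhs = 5, matching y values: 9, 10 (2 points).
  x = 12: rhs = 18, matching y values: none (0 points).
  x = 13: rhs = 8, matching y values: none (0 points).
  x = 14: rhs = 0, matching y values: 0 (1 points).
  x = 15: rhs = 0, matching y values: 0 (1 points).
  x = 16: rhs = 14, matching y values: none (0 points).
  x = 17: rhs = 10, matching y values: none (0 points).
  x = 18: rhs = 13, matching y values: none (0 points).
Total affine count: 15.
Full point count |E(F_19)| = 15 + 1 = 16.
Hasse bound: |16 − (19+1)| = |-4| = 4 ≤ 2√19 ≈ 8.7178 ✓.


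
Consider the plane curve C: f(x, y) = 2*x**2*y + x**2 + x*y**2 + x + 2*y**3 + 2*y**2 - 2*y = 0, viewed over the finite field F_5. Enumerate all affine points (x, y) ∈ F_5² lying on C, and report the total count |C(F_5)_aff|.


Affine F_5-points: {(0, 0), (0, 2), (1, 2), (2, 2), (3, 1), (3, 2), (4, 0), (4, 2)}; count = 8.

For each of the 25 pairs (x, y) ∈ F_5², evaluate f(x, y) mod 5. Record the zeros.
  x = 0: [0↦0, 1↦2, 2↦0, 3↦1, 4↦2]  zeros at y ∈ {0, 2}
  x = 1: [0↦2, 1↦2, 2↦0, 3↦3, 4↦3]  zeros at y ∈ {2}
  x = 2: [0↦1, 1↦3, 2↦0, 3↦4, 4↦2]  zeros at y ∈ {2}
  x = 3: [0↦2, 1↦0, 2↦0, 3↦4, 4↦4]  zeros at y ∈ {1, 2}
  x = 4: [0↦0, 1↦3, 2↦0, 3↦3, 4↦4]  zeros at y ∈ {0, 2}
Collecting zeros: affine points = {(0, 0), (0, 2), (1, 2), (2, 2), (3, 1), (3, 2), (4, 0), (4, 2)}.
Total count |C(F_5)_aff| = 8.


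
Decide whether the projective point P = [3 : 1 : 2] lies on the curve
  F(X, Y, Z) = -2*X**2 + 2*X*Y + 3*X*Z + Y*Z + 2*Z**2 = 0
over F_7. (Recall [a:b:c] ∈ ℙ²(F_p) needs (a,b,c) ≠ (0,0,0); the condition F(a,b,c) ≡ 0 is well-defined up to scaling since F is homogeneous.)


F(3,1,2) ≡ 2 (mod 7); P is NOT on the curve.

Evaluate F(3, 1, 2) term-by-term (mod 7).
  -2*X**2 ↦ -2·9·1·1 = -18
  2*X*Y ↦ 2·3·1·1 = 6
  3*X*Z ↦ 3·3·1·2 = 18
  Y*Z ↦ 1·1·1·2 = 2
  2*Z**2 ↦ 2·1·1·4 = 8
Sum: F(3, 1, 2) = (-18) + (6) + (18) + (2) + (8) = 16.
Reducing mod 7: 16 ≡ 2 (mod 7).
Since F(a, b, c) ≡ 2 ≠ 0 (mod 7), P does NOT lie on the curve.


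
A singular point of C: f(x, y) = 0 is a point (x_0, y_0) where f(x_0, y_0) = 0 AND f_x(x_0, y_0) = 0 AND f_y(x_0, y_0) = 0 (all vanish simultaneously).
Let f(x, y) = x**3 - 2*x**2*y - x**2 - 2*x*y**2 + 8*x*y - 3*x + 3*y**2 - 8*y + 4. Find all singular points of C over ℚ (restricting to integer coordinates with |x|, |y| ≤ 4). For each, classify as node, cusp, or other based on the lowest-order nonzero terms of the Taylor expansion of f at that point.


Singular points: {(1, 1)}; classification: cusp.

Compute partial derivatives:
  f_x = 3*x**2 - 4*x*y - 2*x - 2*y**2 + 8*y - 3.
  f_y = -2*x**2 - 4*x*y + 8*x + 6*y - 8.
Scan x_0 ∈ {−4, ..., 4}. For each x_0, f_y(x_0, y) is a polynomial in y; find its integer roots y ∈ {−4, ..., 4}, then test f_x and f at those candidates.
  x = -4: f_y(-4, y) = 22*y - 72; no integer root y with |y| ≤ 4.
  x = -3: f_y(-3, y) = 18*y - 50; no integer root y with |y| ≤ 4.
  x = -2: f_y(-2, y) = 14*y - 32; no integer root y with |y| ≤ 4.
  x = -1: f_y(-1, y) = 10*y - 18; no integer root y with |y| ≤ 4.
  x = 0: f_y(0, y) = 6*y - 8; no integer root y with |y| ≤ 4.
  x = 1: f_y(1, y) = 2*y - 2; vanishes at y ∈ {1}. (1, 1): f_x = 0, f = 0 — SINGULAR.
  x = 2: f_y(2, y) = -2*y; vanishes at y ∈ {0}. (2, 0): f_x = 5 ≠ 0.
  x = 3: f_y(3, y) = -6*y - 2; no integer root y with |y| ≤ 4.
  x = 4: f_y(4, y) = -10*y - 8; no integer root y with |y| ≤ 4.
Only singular point on the grid: (1, 1).
Classify: substitute x = 1 + u, y = 1 + v and expand: f = u**3 - 2*u**2*v - 2*u*v**2 + v**2.
No constant or linear terms (consistent with a singular point). Quadratic part: v**2. Cubic part: u**3 - 2*u**2*v - 2*u*v**2.
The quadratic part v**2 is a perfect square, so there is a single (double) tangent line v = 0, i.e. y = 1. Restricting the cubic part to that line (v = 0) leaves u**3 ≠ 0, so f is not divisible by v and the branch is v² ≈ -u**3 to lowest order — this is a cusp.
Classification: cusp.


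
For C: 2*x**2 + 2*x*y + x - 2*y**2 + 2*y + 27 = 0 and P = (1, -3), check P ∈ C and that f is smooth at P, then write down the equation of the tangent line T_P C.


Tangent line at P: -x + 16*y + 49 = 0.

Step 1: f(1, -3) = 0, so P lies on C.
Step 2: partial derivatives
  f_x(x, y) = 4*x + 2*y + 1, f_y(x, y) = 2*x - 4*y + 2.
  f_x(P) = -1, f_y(P) = 16 (gradient nonzero, so P is smooth).
Step 3: tangent line at P: -1·(x − 1) + 16·(y − -3) = 0.
Expanding: -x + 16*y + 49 = 0.


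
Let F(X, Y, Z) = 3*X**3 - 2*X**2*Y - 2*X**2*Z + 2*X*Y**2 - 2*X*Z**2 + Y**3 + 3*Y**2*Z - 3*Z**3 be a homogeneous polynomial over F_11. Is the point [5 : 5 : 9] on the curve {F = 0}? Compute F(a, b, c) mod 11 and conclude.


F(5,5,9) ≡ 5 (mod 11); P is NOT on the curve.

Evaluate F(5, 5, 9) term-by-term (mod 11).
  3*X**3 ↦ 3·125·1·1 = 375
  -2*X**2*Y ↦ -2·25·5·1 = -250
  -2*X**2*Z ↦ -2·25·1·9 = -450
  2*X*Y**2 ↦ 2·5·25·1 = 250
  -2*X*Z**2 ↦ -2·5·1·81 = -810
  Y**3 ↦ 1·1·125·1 = 125
  3*Y**2*Z ↦ 3·1·25·9 = 675
  -3*Z**3 ↦ -3·1·1·729 = -2187
Sum: F(5, 5, 9) = (375) + (-250) + (-450) + (250) + (-810) + (125) + (675) + (-2187) = -2272.
Reducing mod 11: -2272 ≡ 5 (mod 11).
Since F(a, b, c) ≡ 5 ≠ 0 (mod 11), P does NOT lie on the curve.


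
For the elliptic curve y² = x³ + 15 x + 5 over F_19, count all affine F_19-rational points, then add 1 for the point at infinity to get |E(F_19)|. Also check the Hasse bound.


Affine points = {(0, 9), (0, 10), (2, 9), (2, 10), (3, 1), (3, 18), (6, 8), (6, 11), (7, 4), (7, 15), (11, 0), (16, 3), (16, 16), (17, 9), (17, 10)}; affine count = 15; |E(F_19)| = 16.

Discriminant check: Δ ∝ 4a³ + 27b² = 4·15³ + 27·5² = 4·3375 + 27·25 ≡ 1 (mod 19). Nonzero ⇒ E is nonsingular.
For each x ∈ F_19, compute rhs = x³ + 15·x + 5 mod 19, then count y ∈ F_19 with y² ≡ rhs.
  x = 0: rhs = 5, matching y values: 9, 10 (2 points).
  x = 1: rhs = 2, matching y values: none (0 points).
  x = 2: rhs = 5, matching y values: 9, 10 (2 points).
  x = 3: rhs = 1, matching y values: 1, 18 (2 points).
  x = 4: rhs = 15, matching y values: none (0 points).
  x = 5: rhs = 15, matching y values: none (0 points).
  x = 6: rhs = 7, matching y values: 8, 11 (2 points).
  x = 7: rhs = 16, matching y values: 4, 15 (2 points).
  x = 8: rhs = 10, matching y values: none (0 points).
  x = 9: rhs = 14, matching y values: none (0 points).
  x = 10: rhs = 15, matching y values: none (0 points).
  x = 11: rhs = 0, matching y values: 0 (1 points).
  x = 12: rhs = 13, matching y values: none (0 points).
  x = 13: rhs = 3, matching y values: none (0 points).
  x = 14: rhs = 14, matching y values: none (0 points).
  x = 15: rhs = 14, matching y values: none (0 points).
  x = 16: rhs = 9, matching y values: 3, 16 (2 points).
  x = 17: rhs = 5, matching y values: 9, 10 (2 points).
  x = 18: rhs = 8, matching y values: none (0 points).
Total affine count: 15.
Full point count |E(F_19)| = 15 + 1 = 16.
Hasse bound: |16 − (19+1)| = |-4| = 4 ≤ 2√19 ≈ 8.7178 ✓.


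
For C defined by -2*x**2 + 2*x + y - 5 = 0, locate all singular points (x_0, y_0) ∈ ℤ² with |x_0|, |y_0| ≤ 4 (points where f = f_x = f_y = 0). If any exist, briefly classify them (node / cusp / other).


No singular points in the scanned grid; C is smooth there.

Compute partial derivatives:
  f_x = 2 - 4*x.
  f_y = 1.
f_y = 1 is a nonzero constant, so f_y never vanishes: no point (x, y) can satisfy f = f_x = f_y = 0. In particular no (x, y) ∈ {−4, ..., 4}² is singular; the curve is smooth.


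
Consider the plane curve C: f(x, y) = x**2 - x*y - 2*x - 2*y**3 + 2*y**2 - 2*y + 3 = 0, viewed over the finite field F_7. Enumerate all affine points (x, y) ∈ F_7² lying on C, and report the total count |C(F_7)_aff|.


Affine F_7-points: {(2, 5), (4, 6), (5, 5)}; count = 3.

For each of the 49 pairs (x, y) ∈ F_7², evaluate f(x, y) mod 7. Record the zeros.
  x = 0: [0↦3, 1↦1, 2↦5, 3↦3, 4↦4, 5↦3, 6↦2]  zeros at y ∈ ∅
  x = 1: [0↦2, 1↦6, 2↦2, 3↦6, 4↦6, 5↦4, 6↦2]  zeros at y ∈ ∅
  x = 2: [0↦3, 1↦6, 2↦1, 3↦4, 4↦3, 5↦0, 6↦4]  zeros at y ∈ {5}
  x = 3: [0↦6, 1↦1, 2↦2, 3↦4, 4↦2, 5↦5, 6↦1]  zeros at y ∈ ∅
  x = 4: [0↦4, 1↦5, 2↦5, 3↦6, 4↦3, 5↦5, 6↦0]  zeros at y ∈ {6}
  x = 5: [0↦4, 1↦4, 2↦3, 3↦3, 4↦6, 5↦0, 6↦1]  zeros at y ∈ {5}
  x = 6: [0↦6, 1↦5, 2↦3, 3↦2, 4↦4, 5↦4, 6↦4]  zeros at y ∈ ∅
Collecting zeros: affine points = {(2, 5), (4, 6), (5, 5)}.
Total count |C(F_7)_aff| = 3.


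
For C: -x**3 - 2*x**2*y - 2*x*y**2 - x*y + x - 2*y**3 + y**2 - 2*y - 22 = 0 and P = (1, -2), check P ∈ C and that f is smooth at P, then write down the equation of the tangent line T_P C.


Tangent line at P: -25*y - 50 = 0.

Step 1: f(1, -2) = 0, so P lies on C.
Step 2: partial derivatives
  f_x(x, y) = -3*x**2 - 4*x*y - 2*y**2 - y + 1, f_y(x, y) = -2*x**2 - 4*x*y - x - 6*y**2 + 2*y - 2.
  f_x(P) = 0, f_y(P) = -25 (gradient nonzero, so P is smooth).
Step 3: tangent line at P: 0·(x − 1) + -25·(y − -2) = 0.
Expanding: -25*y - 50 = 0.


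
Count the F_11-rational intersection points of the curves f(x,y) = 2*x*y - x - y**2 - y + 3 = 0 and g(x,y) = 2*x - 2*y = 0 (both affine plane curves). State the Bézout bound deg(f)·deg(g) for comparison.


Common zeros: {(4, 4), (9, 9)}; count = 2; Bézout bound = 2.

deg(f) = 2, deg(g) = 1, so Bézout bound = 2.
Scan x ∈ F_11. For each x, list the y ∈ F_11 with f(x, y) ≡ 0 and those with g(x, y) ≡ 0 (mod 11); the common zeros in that column are the intersection.
  x = 0: f ≡ 0 at y ∈ ∅; g ≡ 0 at y ∈ {0}; common: ∅.
  x = 1: f ≡ 0 at y ∈ {2, 10}; g ≡ 0 at y ∈ {1}; common: ∅.
  x = 2: f ≡ 0 at y ∈ ∅; g ≡ 0 at y ∈ {2}; common: ∅.
  x = 3: f ≡ 0 at y ∈ {0, 5}; g ≡ 0 at y ∈ {3}; common: ∅.
  x = 4: f ≡ 0 at y ∈ {3, 4}; g ≡ 0 at y ∈ {4}; common: {4}.
  x = 5: f ≡ 0 at y ∈ ∅; g ≡ 0 at y ∈ {5}; common: ∅.
  x = 6: f ≡ 0 at y ∈ ∅; g ≡ 0 at y ∈ {6}; common: ∅.
  x = 7: f ≡ 0 at y ∈ ∅; g ≡ 0 at y ∈ {7}; common: ∅.
  x = 8: f ≡ 0 at y ∈ ∅; g ≡ 0 at y ∈ {8}; common: ∅.
  x = 9: f ≡ 0 at y ∈ {8, 9}; g ≡ 0 at y ∈ {9}; common: {9}.
  x = 10: f ≡ 0 at y ∈ {1, 7}; g ≡ 0 at y ∈ {10}; common: ∅.
Collecting: common zeros = {(4, 4), (9, 9)}, so the count is 2.
Comparison with the Bézout bound: 2 ≤ 2 = deg(f)·deg(g), as expected for curves with no common component (the bound is attained).


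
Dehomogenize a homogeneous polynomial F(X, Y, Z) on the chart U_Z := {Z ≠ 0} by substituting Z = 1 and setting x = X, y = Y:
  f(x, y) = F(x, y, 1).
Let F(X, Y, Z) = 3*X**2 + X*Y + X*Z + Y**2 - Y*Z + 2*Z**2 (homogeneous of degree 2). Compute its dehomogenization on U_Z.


f(x, y) = 3*x**2 + x*y + x + y**2 - y + 2

On U_Z we set Z = 1. Each monomial c·X^i·Y^j·Z^k in F becomes c·x^i·y^j·1^k = c·x^i·y^j.
Substituting Z = 1: F(X, Y, 1) = 3*x**2 + x*y + x + y**2 - y + 2.
Note: deg(f) ≤ deg(F) = 2; strict inequality happens when F is divisible by Z (lost terms).


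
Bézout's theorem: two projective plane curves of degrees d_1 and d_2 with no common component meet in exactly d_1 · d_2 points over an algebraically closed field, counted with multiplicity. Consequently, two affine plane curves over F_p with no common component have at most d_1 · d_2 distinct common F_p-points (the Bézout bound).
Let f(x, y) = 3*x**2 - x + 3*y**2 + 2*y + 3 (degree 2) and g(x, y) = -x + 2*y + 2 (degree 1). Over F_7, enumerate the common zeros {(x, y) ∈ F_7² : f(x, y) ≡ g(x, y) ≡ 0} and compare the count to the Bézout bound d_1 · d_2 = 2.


Common zeros: ∅; count = 0; Bézout bound = 2.

deg(f) = 2, deg(g) = 1, so Bézout bound = 2.
Scan x ∈ F_7. For each x, list the y ∈ F_7 with f(x, y) ≡ 0 and those with g(x, y) ≡ 0 (mod 7); the common zeros in that column are the intersection.
  x = 0: f ≡ 0 at y ∈ ∅; g ≡ 0 at y ∈ {6}; common: ∅.
  x = 1: f ≡ 0 at y ∈ {2}; g ≡ 0 at y ∈ {3}; common: ∅.
  x = 2: f ≡ 0 at y ∈ {5, 6}; g ≡ 0 at y ∈ {0}; common: ∅.
  x = 3: f ≡ 0 at y ∈ {5, 6}; g ≡ 0 at y ∈ {4}; common: ∅.
  x = 4: f ≡ 0 at y ∈ {2}; g ≡ 0 at y ∈ {1}; common: ∅.
  x = 5: f ≡ 0 at y ∈ ∅; g ≡ 0 at y ∈ {5}; common: ∅.
  x = 6: f ≡ 0 at y ∈ {0, 4}; g ≡ 0 at y ∈ {2}; common: ∅.
Collecting: common zeros = ∅, so the count is 0.
Comparison with the Bézout bound: 0 ≤ 2 = deg(f)·deg(g), as expected for curves with no common component (the affine F_7-count falls short of the bound because intersections may lie at infinity, over extension fields, or carry multiplicity).


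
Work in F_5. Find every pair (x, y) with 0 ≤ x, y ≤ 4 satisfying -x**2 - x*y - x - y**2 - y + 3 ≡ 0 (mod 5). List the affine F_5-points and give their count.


Affine F_5-points: {(3, 3)}; count = 1.

For each of the 25 pairs (x, y) ∈ F_5², evaluate f(x, y) mod 5. Record the zeros.
  x = 0: [0↦3, 1↦1, 2↦2, 3↦1, 4↦3]  zeros at y ∈ ∅
  x = 1: [0↦1, 1↦3, 2↦3, 3↦1, 4↦2]  zeros at y ∈ ∅
  x = 2: [0↦2, 1↦3, 2↦2, 3↦4, 4↦4]  zeros at y ∈ ∅
  x = 3: [0↦1, 1↦1, 2↦4, 3↦0, 4↦4]  zeros at y ∈ {3}
  x = 4: [0↦3, 1↦2, 2↦4, 3↦4, 4↦2]  zeros at y ∈ ∅
Collecting zeros: affine points = {(3, 3)}.
Total count |C(F_5)_aff| = 1.


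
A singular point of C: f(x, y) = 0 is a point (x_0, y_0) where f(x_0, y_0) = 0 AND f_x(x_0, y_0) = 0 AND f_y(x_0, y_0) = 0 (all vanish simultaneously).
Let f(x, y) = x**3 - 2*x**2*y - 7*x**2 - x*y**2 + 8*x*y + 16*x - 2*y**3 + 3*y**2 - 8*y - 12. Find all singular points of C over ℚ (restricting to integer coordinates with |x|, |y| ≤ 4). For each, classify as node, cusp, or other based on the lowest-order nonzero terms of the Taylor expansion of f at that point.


Singular points: {(2, 0)}; classification: node.

Compute partial derivatives:
  f_x = 3*x**2 - 4*x*y - 14*x - y**2 + 8*y + 16.
  f_y = -2*x**2 - 2*x*y + 8*x - 6*y**2 + 6*y - 8.
Scan x_0 ∈ {−4, ..., 4}. For each x_0, f_y(x_0, y) is a polynomial in y; find its integer roots y ∈ {−4, ..., 4}, then test f_x and f at those candidates.
  x = -4: f_y(-4, y) = -6*y**2 + 14*y - 72; no integer root y with |y| ≤ 4.
  x = -3: f_y(-3, y) = -6*y**2 + 12*y - 50; no integer root y with |y| ≤ 4.
  x = -2: f_y(-2, y) = -6*y**2 + 10*y - 32; no integer root y with |y| ≤ 4.
  x = -1: f_y(-1, y) = -6*y**2 + 8*y - 18; no integer root y with |y| ≤ 4.
  x = 0: f_y(0, y) = -6*y**2 + 6*y - 8; no integer root y with |y| ≤ 4.
  x = 1: f_y(1, y) = -6*y**2 + 4*y - 2; no integer root y with |y| ≤ 4.
  x = 2: f_y(2, y) = -6*y**2 + 2*y; vanishes at y ∈ {0}. (2, 0): f_x = 0, f = 0 — SINGULAR.
  x = 3: f_y(3, y) = -6*y**2 - 2; no integer root y with |y| ≤ 4.
  x = 4: f_y(4, y) = -6*y**2 - 2*y - 8; no integer root y with |y| ≤ 4.
Only singular point on the grid: (2, 0).
Classify: substitute x = 2 + u, y = 0 + v and expand: f = u**3 - 2*u**2*v - u**2 - u*v**2 - 2*v**3 + v**2.
No constant or linear terms (consistent with a singular point). Quadratic part: -u**2 + v**2. Cubic part: u**3 - 2*u**2*v - u*v**2 - 2*v**3.
The quadratic part v**2 - u**2 = (v − u)(v + u) splits into two distinct linear factors, so there are two distinct tangent lines y − 0 = ±(x − 2) — this is a node (ordinary double point).
Classification: node.


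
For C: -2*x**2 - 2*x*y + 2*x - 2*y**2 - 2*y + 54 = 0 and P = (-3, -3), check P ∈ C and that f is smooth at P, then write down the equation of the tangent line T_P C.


Tangent line at P: 20*x + 16*y + 108 = 0.

Step 1: f(-3, -3) = 0, so P lies on C.
Step 2: partial derivatives
  f_x(x, y) = -4*x - 2*y + 2, f_y(x, y) = -2*x - 4*y - 2.
  f_x(P) = 20, f_y(P) = 16 (gradient nonzero, so P is smooth).
Step 3: tangent line at P: 20·(x − -3) + 16·(y − -3) = 0.
Expanding: 20*x + 16*y + 108 = 0.


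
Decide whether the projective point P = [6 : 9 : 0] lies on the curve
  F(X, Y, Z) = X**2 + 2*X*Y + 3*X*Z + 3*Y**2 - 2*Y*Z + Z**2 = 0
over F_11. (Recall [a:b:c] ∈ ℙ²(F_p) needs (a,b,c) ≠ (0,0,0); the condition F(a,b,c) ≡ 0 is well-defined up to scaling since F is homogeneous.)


F(6,9,0) ≡ 2 (mod 11); P is NOT on the curve.

Evaluate F(6, 9, 0) term-by-term (mod 11).
  X**2 ↦ 1·36·1·1 = 36
  2*X*Y ↦ 2·6·9·1 = 108
  3*X*Z ↦ 3·6·1·0 = 0
  3*Y**2 ↦ 3·1·81·1 = 243
  -2*Y*Z ↦ -2·1·9·0 = 0
  Z**2 ↦ 1·1·1·0 = 0
Sum: F(6, 9, 0) = (36) + (108) + (0) + (243) + (0) + (0) = 387.
Reducing mod 11: 387 ≡ 2 (mod 11).
Since F(a, b, c) ≡ 2 ≠ 0 (mod 11), P does NOT lie on the curve.


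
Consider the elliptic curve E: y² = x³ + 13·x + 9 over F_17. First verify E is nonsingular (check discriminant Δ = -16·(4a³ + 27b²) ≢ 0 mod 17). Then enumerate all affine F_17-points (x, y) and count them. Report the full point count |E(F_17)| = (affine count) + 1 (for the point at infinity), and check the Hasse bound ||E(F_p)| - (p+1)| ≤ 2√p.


Affine points = {(0, 3), (0, 14), (2, 3), (2, 14), (7, 1), (7, 16), (8, 8), (8, 9), (10, 0), (11, 2), (11, 15), (15, 3), (15, 14)}; affine count = 13; |E(F_17)| = 14.

Discriminant check: Δ ∝ 4a³ + 27b² = 4·13³ + 27·9² = 4·2197 + 27·81 ≡ 10 (mod 17). Nonzero ⇒ E is nonsingular.
For each x ∈ F_17, compute rhs = x³ + 13·x + 9 mod 17, then count y ∈ F_17 with y² ≡ rhs.
  x = 0: rhs = 9, matching y values: 3, 14 (2 points).
  x = 1: rhs = 6, matching y values: none (0 points).
  x = 2: rhs = 9, matching y values: 3, 14 (2 points).
  x = 3: rhs = 7, matching y values: none (0 points).
  x = 4: rhs = 6, matching y values: none (0 points).
  x = 5: rhs = 12, matching y values: none (0 points).
  x = 6: rhs = 14, matching y values: none (0 points).
  x = 7: rhs = 1, matching y values: 1, 16 (2 points).
  x = 8: rhs = 13, matching y values: 8, 9 (2 points).
  x = 9: rhs = 5, matching y values: none (0 points).
  x = 10: rhs = 0, matching y values: 0 (1 points).
  x = 11: rhs = 4, matching y values: 2, 15 (2 points).
  x = 12: rhs = 6, matching y values: none (0 points).
  x = 13: rhs = 12, matching y values: none (0 points).
  x = 14: rhs = 11, matching y values: none (0 points).
  x = 15: rhs = 9, matching y values: 3, 14 (2 points).
  x = 16: rhs = 12, matching y values: none (0 points).
Total affine count: 13.
Full point count |E(F_17)| = 13 + 1 = 14.
Hasse bound: |14 − (17+1)| = |-4| = 4 ≤ 2√17 ≈ 8.2462 ✓.


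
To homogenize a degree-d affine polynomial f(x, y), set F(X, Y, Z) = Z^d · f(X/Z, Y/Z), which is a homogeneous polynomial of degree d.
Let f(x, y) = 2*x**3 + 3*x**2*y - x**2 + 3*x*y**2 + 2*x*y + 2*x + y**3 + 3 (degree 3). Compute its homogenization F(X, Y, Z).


F(X, Y, Z) = 2*X**3 + 3*X**2*Y - X**2*Z + 3*X*Y**2 + 2*X*Y*Z + 2*X*Z**2 + Y**3 + 3*Z**3

deg(f) = 3.
Substitute x = X/Z, y = Y/Z into f, then multiply by Z^3.
  monomial 2·x^3·y^0 ↦ 2·X^3·Y^0·Z^0.
  monomial 3·x^2·y^1 ↦ 3·X^2·Y^1·Z^0.
  monomial -1·x^2·y^0 ↦ -1·X^2·Y^0·Z^1.
  monomial 3·x^1·y^2 ↦ 3·X^1·Y^2·Z^0.
  monomial 2·x^1·y^1 ↦ 2·X^1·Y^1·Z^1.
  monomial 2·x^1·y^0 ↦ 2·X^1·Y^0·Z^2.
  monomial 1·x^0·y^3 ↦ 1·X^0·Y^3·Z^0.
  monomial 3·x^0·y^0 ↦ 3·X^0·Y^0·Z^3.
Collecting: F(X, Y, Z) = 2*X**3 + 3*X**2*Y - X**2*Z + 3*X*Y**2 + 2*X*Y*Z + 2*X*Z**2 + Y**3 + 3*Z**3.


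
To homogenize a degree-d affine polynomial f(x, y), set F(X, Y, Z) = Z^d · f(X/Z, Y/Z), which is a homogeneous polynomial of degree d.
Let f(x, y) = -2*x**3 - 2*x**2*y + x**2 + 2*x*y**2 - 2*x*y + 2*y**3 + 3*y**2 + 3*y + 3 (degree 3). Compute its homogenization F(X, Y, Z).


F(X, Y, Z) = -2*X**3 - 2*X**2*Y + X**2*Z + 2*X*Y**2 - 2*X*Y*Z + 2*Y**3 + 3*Y**2*Z + 3*Y*Z**2 + 3*Z**3

deg(f) = 3.
Substitute x = X/Z, y = Y/Z into f, then multiply by Z^3.
  monomial -2·x^3·y^0 ↦ -2·X^3·Y^0·Z^0.
  monomial -2·x^2·y^1 ↦ -2·X^2·Y^1·Z^0.
  monomial 1·x^2·y^0 ↦ 1·X^2·Y^0·Z^1.
  monomial 2·x^1·y^2 ↦ 2·X^1·Y^2·Z^0.
  monomial -2·x^1·y^1 ↦ -2·X^1·Y^1·Z^1.
  monomial 2·x^0·y^3 ↦ 2·X^0·Y^3·Z^0.
  monomial 3·x^0·y^2 ↦ 3·X^0·Y^2·Z^1.
  monomial 3·x^0·y^1 ↦ 3·X^0·Y^1·Z^2.
  monomial 3·x^0·y^0 ↦ 3·X^0·Y^0·Z^3.
Collecting: F(X, Y, Z) = -2*X**3 - 2*X**2*Y + X**2*Z + 2*X*Y**2 - 2*X*Y*Z + 2*Y**3 + 3*Y**2*Z + 3*Y*Z**2 + 3*Z**3.


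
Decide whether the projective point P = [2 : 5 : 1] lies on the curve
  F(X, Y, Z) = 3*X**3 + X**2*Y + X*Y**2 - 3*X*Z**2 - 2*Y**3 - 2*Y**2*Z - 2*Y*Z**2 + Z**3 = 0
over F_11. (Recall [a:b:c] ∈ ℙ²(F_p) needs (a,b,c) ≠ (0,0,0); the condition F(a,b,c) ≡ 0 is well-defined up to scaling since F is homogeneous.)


F(2,5,1) ≡ 10 (mod 11); P is NOT on the curve.

Evaluate F(2, 5, 1) term-by-term (mod 11).
  3*X**3 ↦ 3·8·1·1 = 24
  X**2*Y ↦ 1·4·5·1 = 20
  X*Y**2 ↦ 1·2·25·1 = 50
  -3*X*Z**2 ↦ -3·2·1·1 = -6
  -2*Y**3 ↦ -2·1·125·1 = -250
  -2*Y**2*Z ↦ -2·1·25·1 = -50
  -2*Y*Z**2 ↦ -2·1·5·1 = -10
  Z**3 ↦ 1·1·1·1 = 1
Sum: F(2, 5, 1) = (24) + (20) + (50) + (-6) + (-250) + (-50) + (-10) + (1) = -221.
Reducing mod 11: -221 ≡ 10 (mod 11).
Since F(a, b, c) ≡ 10 ≠ 0 (mod 11), P does NOT lie on the curve.


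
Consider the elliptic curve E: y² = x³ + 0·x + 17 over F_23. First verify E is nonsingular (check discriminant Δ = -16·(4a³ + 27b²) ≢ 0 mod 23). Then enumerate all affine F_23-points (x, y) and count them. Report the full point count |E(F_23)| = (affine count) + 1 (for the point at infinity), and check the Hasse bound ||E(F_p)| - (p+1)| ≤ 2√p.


Affine points = {(1, 8), (1, 15), (2, 5), (2, 18), (4, 9), (4, 14), (5, 2), (5, 21), (6, 7), (6, 16), (8, 0), (13, 11), (13, 12), (14, 1), (14, 22), (17, 10), (17, 13), (20, 6), (20, 17), (21, 3), (21, 20), (22, 4), (22, 19)}; affine count = 23; |E(F_23)| = 24.

Discriminant check: Δ ∝ 4a³ + 27b² = 4·0³ + 27·17² = 4·0 + 27·289 ≡ 6 (mod 23). Nonzero ⇒ E is nonsingular.
For each x ∈ F_23, compute rhs = x³ + 0·x + 17 mod 23, then count y ∈ F_23 with y² ≡ rhs.
  x = 0: rhs = 17, matching y values: none (0 points).
  x = 1: rhs = 18, matching y values: 8, 15 (2 points).
  x = 2: rhs = 2, matching y values: 5, 18 (2 points).
  x = 3: rhs = 21, matching y values: none (0 points).
  x = 4: rhs = 12, matching y values: 9, 14 (2 points).
  x = 5: rhs = 4, matching y values: 2, 21 (2 points).
  x = 6: rhs = 3, matching y values: 7, 16 (2 points).
  x = 7: rhs = 15, matching y values: none (0 points).
  x = 8: rhs = 0, matching y values: 0 (1 points).
  x = 9: rhs = 10, matching y values: none (0 points).
  x = 10: rhs = 5, matching y values: none (0 points).
  x = 11: rhs = 14, matching y values: none (0 points).
  x = 12: rhs = 20, matching y values: none (0 points).
  x = 13: rhs = 6, matching y values: 11, 12 (2 points).
  x = 14: rhs = 1, matching y values: 1, 22 (2 points).
  x = 15: rhs = 11, matching y values: none (0 points).
  x = 16: rhs = 19, matching y values: none (0 points).
  x = 17: rhs = 8, matching y values: 10, 13 (2 points).
  x = 18: rhs = 7, matching y values: none (0 points).
  x = 19: rhs = 22, matching y values: none (0 points).
  x = 20: rhs = 13, matching y values: 6, 17 (2 points).
  x = 21: rhs = 9, matching y values: 3, 20 (2 points).
  x = 22: rhs = 16, matching y values: 4, 19 (2 points).
Total affine count: 23.
Full point count |E(F_23)| = 23 + 1 = 24.
Hasse bound: |24 − (23+1)| = |0| = 0 ≤ 2√23 ≈ 9.5917 ✓.


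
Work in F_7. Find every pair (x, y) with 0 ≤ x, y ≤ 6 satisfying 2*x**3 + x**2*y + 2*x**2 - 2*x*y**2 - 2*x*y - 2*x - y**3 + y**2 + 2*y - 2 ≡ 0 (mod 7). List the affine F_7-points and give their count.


Affine F_7-points: {(0, 1), (0, 3), (0, 4), (1, 0), (2, 6), (3, 1), (3, 3), (3, 5), (4, 4), (5, 3), (6, 0), (6, 1), (6, 2)}; count = 13.

For each of the 49 pairs (x, y) ∈ F_7², evaluate f(x, y) mod 7. Record the zeros.
  x = 0: [0↦5, 1↦0, 2↦5, 3↦0, 4↦0, 5↦6, 6↦5]  zeros at y ∈ {1, 3, 4}
  x = 1: [0↦0, 1↦6, 2↦4, 3↦2, 4↦1, 5↦2, 6↦6]  zeros at y ∈ {0}
  x = 2: [0↦4, 1↦2, 2↦2, 3↦5, 4↦5, 5↦3, 6↦0]  zeros at y ∈ {6}
  x = 3: [0↦1, 1↦0, 2↦4, 3↦0, 4↦3, 5↦0, 6↦6]  zeros at y ∈ {1, 3, 5}
  x = 4: [0↦3, 1↦5, 2↦1, 3↦6, 4↦0, 5↦5, 6↦1]  zeros at y ∈ {4}
  x = 5: [0↦1, 1↦1, 2↦5, 3↦0, 4↦1, 5↦2, 6↦4]  zeros at y ∈ {3}
  x = 6: [0↦0, 1↦0, 2↦0, 3↦1, 4↦4, 5↦3, 6↦6]  zeros at y ∈ {0, 1, 2}
Collecting zeros: affine points = {(0, 1), (0, 3), (0, 4), (1, 0), (2, 6), (3, 1), (3, 3), (3, 5), (4, 4), (5, 3), (6, 0), (6, 1), (6, 2)}.
Total count |C(F_7)_aff| = 13.


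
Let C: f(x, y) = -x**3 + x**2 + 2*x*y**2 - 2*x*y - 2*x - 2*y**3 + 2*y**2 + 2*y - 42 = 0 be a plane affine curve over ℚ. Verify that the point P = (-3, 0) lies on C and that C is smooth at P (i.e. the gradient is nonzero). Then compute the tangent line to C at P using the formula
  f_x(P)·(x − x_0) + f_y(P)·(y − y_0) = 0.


Tangent line at P: -35*x + 8*y - 105 = 0.

Step 1: f(-3, 0) = 0, so P lies on C.
Step 2: partial derivatives
  f_x(x, y) = -3*x**2 + 2*x + 2*y**2 - 2*y - 2, f_y(x, y) = 4*x*y - 2*x - 6*y**2 + 4*y + 2.
  f_x(P) = -35, f_y(P) = 8 (gradient nonzero, so P is smooth).
Step 3: tangent line at P: -35·(x − -3) + 8·(y − 0) = 0.
Expanding: -35*x + 8*y - 105 = 0.


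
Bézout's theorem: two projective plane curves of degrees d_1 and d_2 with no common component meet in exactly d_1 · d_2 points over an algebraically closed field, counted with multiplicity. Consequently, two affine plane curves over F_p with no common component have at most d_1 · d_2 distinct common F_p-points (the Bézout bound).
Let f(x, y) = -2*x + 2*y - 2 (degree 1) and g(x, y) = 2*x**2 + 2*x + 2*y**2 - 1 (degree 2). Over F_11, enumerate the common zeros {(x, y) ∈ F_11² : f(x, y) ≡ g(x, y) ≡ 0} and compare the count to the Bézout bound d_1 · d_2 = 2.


Common zeros: {(1, 2), (3, 4)}; count = 2; Bézout bound = 2.

deg(f) = 1, deg(g) = 2, so Bézout bound = 2.
Scan x ∈ F_11. For each x, list the y ∈ F_11 with f(x, y) ≡ 0 and those with g(x, y) ≡ 0 (mod 11); the common zeros in that column are the intersection.
  x = 0: f ≡ 0 at y ∈ {1}; g ≡ 0 at y ∈ ∅; common: ∅.
  x = 1: f ≡ 0 at y ∈ {2}; g ≡ 0 at y ∈ {2, 9}; common: {2}.
  x = 2: f ≡ 0 at y ∈ {3}; g ≡ 0 at y ∈ {0}; common: ∅.
  x = 3: f ≡ 0 at y ∈ {4}; g ≡ 0 at y ∈ {4, 7}; common: {4}.
  x = 4: f ≡ 0 at y ∈ {5}; g ≡ 0 at y ∈ ∅; common: ∅.
  x = 5: f ≡ 0 at y ∈ {6}; g ≡ 0 at y ∈ {3, 8}; common: ∅.
  x = 6: f ≡ 0 at y ∈ {7}; g ≡ 0 at y ∈ ∅; common: ∅.
  x = 7: f ≡ 0 at y ∈ {8}; g ≡ 0 at y ∈ {4, 7}; common: ∅.
  x = 8: f ≡ 0 at y ∈ {9}; g ≡ 0 at y ∈ {0}; common: ∅.
  x = 9: f ≡ 0 at y ∈ {10}; g ≡ 0 at y ∈ {2, 9}; common: ∅.
  x = 10: f ≡ 0 at y ∈ {0}; g ≡ 0 at y ∈ ∅; common: ∅.
Collecting: common zeros = {(1, 2), (3, 4)}, so the count is 2.
Comparison with the Bézout bound: 2 ≤ 2 = deg(f)·deg(g), as expected for curves with no common component (the bound is attained).


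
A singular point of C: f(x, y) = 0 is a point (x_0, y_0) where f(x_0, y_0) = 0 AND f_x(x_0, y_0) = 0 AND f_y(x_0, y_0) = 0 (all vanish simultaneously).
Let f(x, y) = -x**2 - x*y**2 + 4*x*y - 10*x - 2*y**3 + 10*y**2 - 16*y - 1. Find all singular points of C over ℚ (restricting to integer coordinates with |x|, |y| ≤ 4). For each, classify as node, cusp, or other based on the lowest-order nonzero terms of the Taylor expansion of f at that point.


Singular points: {(-3, 2)}; classification: node.

Compute partial derivatives:
  f_x = -2*x - y**2 + 4*y - 10.
  f_y = -2*x*y + 4*x - 6*y**2 + 20*y - 16.
Scan x_0 ∈ {−4, ..., 4}. For each x_0, f_y(x_0, y) is a polynomial in y; find its integer roots y ∈ {−4, ..., 4}, then test f_x and f at those candidates.
  x = -4: f_y(-4, y) = -6*y**2 + 28*y - 32; vanishes at y ∈ {2}. (-4, 2): f_x = 2 ≠ 0.
  x = -3: f_y(-3, y) = -6*y**2 + 26*y - 28; vanishes at y ∈ {2}. (-3, 2): f_x = 0, f = 0 — SINGULAR.
  x = -2: f_y(-2, y) = -6*y**2 + 24*y - 24; vanishes at y ∈ {2}. (-2, 2): f_x = -2 ≠ 0.
  x = -1: f_y(-1, y) = -6*y**2 + 22*y - 20; vanishes at y ∈ {2}. (-1, 2): f_x = -4 ≠ 0.
  x = 0: f_y(0, y) = -6*y**2 + 20*y - 16; vanishes at y ∈ {2}. (0, 2): f_x = -6 ≠ 0.
  x = 1: f_y(1, y) = -6*y**2 + 18*y - 12; vanishes at y ∈ {1, 2}. (1, 1): f_x = -9 ≠ 0; (1, 2): f_x = -8 ≠ 0.
  x = 2: f_y(2, y) = -6*y**2 + 16*y - 8; vanishes at y ∈ {2}. (2, 2): f_x = -10 ≠ 0.
  x = 3: f_y(3, y) = -6*y**2 + 14*y - 4; vanishes at y ∈ {2}. (3, 2): f_x = -12 ≠ 0.
  x = 4: f_y(4, y) = -6*y**2 + 12*y; vanishes at y ∈ {0, 2}. (4, 0): f_x = -18 ≠ 0; (4, 2): f_x = -14 ≠ 0.
Only singular point on the grid: (-3, 2).
Classify: substitute x = -3 + u, y = 2 + v and expand: f = -u**2 - u*v**2 - 2*v**3 + v**2.
No constant or linear terms (consistent with a singular point). Quadratic part: -u**2 + v**2. Cubic part: -u*v**2 - 2*v**3.
The quadratic part v**2 - u**2 = (v − u)(v + u) splits into two distinct linear factors, so there are two distinct tangent lines y − 2 = ±(x − -3) — this is a node (ordinary double point).
Classification: node.


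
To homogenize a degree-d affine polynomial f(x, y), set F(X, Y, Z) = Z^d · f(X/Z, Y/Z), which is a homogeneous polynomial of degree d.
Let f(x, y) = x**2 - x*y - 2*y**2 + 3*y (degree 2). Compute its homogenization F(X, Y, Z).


F(X, Y, Z) = X**2 - X*Y - 2*Y**2 + 3*Y*Z

deg(f) = 2.
Substitute x = X/Z, y = Y/Z into f, then multiply by Z^2.
  monomial 1·x^2·y^0 ↦ 1·X^2·Y^0·Z^0.
  monomial -1·x^1·y^1 ↦ -1·X^1·Y^1·Z^0.
  monomial -2·x^0·y^2 ↦ -2·X^0·Y^2·Z^0.
  monomial 3·x^0·y^1 ↦ 3·X^0·Y^1·Z^1.
Collecting: F(X, Y, Z) = X**2 - X*Y - 2*Y**2 + 3*Y*Z.


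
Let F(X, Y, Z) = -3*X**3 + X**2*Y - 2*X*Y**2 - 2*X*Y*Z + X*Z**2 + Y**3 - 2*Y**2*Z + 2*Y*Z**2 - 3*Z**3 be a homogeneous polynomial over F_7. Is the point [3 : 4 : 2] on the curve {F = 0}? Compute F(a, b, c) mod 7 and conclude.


F(3,4,2) ≡ 6 (mod 7); P is NOT on the curve.

Evaluate F(3, 4, 2) term-by-term (mod 7).
  -3*X**3 ↦ -3·27·1·1 = -81
  X**2*Y ↦ 1·9·4·1 = 36
  -2*X*Y**2 ↦ -2·3·16·1 = -96
  -2*X*Y*Z ↦ -2·3·4·2 = -48
  X*Z**2 ↦ 1·3·1·4 = 12
  Y**3 ↦ 1·1·64·1 = 64
  -2*Y**2*Z ↦ -2·1·16·2 = -64
  2*Y*Z**2 ↦ 2·1·4·4 = 32
  -3*Z**3 ↦ -3·1·1·8 = -24
Sum: F(3, 4, 2) = (-81) + (36) + (-96) + (-48) + (12) + (64) + (-64) + (32) + (-24) = -169.
Reducing mod 7: -169 ≡ 6 (mod 7).
Since F(a, b, c) ≡ 6 ≠ 0 (mod 7), P does NOT lie on the curve.


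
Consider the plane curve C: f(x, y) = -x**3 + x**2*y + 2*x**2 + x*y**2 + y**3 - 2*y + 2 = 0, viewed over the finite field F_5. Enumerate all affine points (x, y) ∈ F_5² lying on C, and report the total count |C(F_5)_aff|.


Affine F_5-points: {(4, 0), (4, 3)}; count = 2.

For each of the 25 pairs (x, y) ∈ F_5², evaluate f(x, y) mod 5. Record the zeros.
  x = 0: [0↦2, 1↦1, 2↦1, 3↦3, 4↦3]  zeros at y ∈ ∅
  x = 1: [0↦3, 1↦4, 2↦3, 3↦1, 4↦4]  zeros at y ∈ ∅
  x = 2: [0↦2, 1↦2, 2↦2, 3↦3, 4↦1]  zeros at y ∈ ∅
  x = 3: [0↦3, 1↦4, 2↦2, 3↦3, 4↦3]  zeros at y ∈ ∅
  x = 4: [0↦0, 1↦4, 2↦2, 3↦0, 4↦4]  zeros at y ∈ {0, 3}
Collecting zeros: affine points = {(4, 0), (4, 3)}.
Total count |C(F_5)_aff| = 2.


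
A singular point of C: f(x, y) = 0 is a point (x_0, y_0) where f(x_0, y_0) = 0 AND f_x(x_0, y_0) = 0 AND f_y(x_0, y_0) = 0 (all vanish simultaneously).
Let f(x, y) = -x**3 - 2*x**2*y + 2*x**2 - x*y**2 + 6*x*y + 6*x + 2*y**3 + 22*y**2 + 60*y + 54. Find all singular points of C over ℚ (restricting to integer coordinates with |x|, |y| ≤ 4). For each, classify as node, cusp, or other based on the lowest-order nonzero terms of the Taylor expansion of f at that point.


Singular points: {(3, -3)}; classification: node.

Compute partial derivatives:
  f_x = -3*x**2 - 4*x*y + 4*x - y**2 + 6*y + 6.
  f_y = -2*x**2 - 2*x*y + 6*x + 6*y**2 + 44*y + 60.
Scan x_0 ∈ {−4, ..., 4}. For each x_0, f_y(x_0, y) is a polynomial in y; find its integer roots y ∈ {−4, ..., 4}, then test f_x and f at those candidates.
  x = -4: f_y(-4, y) = 6*y**2 + 52*y + 4; no integer root y with |y| ≤ 4.
  x = -3: f_y(-3, y) = 6*y**2 + 50*y + 24; no integer root y with |y| ≤ 4.
  x = -2: f_y(-2, y) = 6*y**2 + 48*y + 40; no integer root y with |y| ≤ 4.
  x = -1: f_y(-1, y) = 6*y**2 + 46*y + 52; no integer root y with |y| ≤ 4.
  x = 0: f_y(0, y) = 6*y**2 + 44*y + 60; no integer root y with |y| ≤ 4.
  x = 1: f_y(1, y) = 6*y**2 + 42*y + 64; no integer root y with |y| ≤ 4.
  x = 2: f_y(2, y) = 6*y**2 + 40*y + 64; vanishes at y ∈ {-4}. (2, -4): f_x = -6 ≠ 0.
  x = 3: f_y(3, y) = 6*y**2 + 38*y + 60; vanishes at y ∈ {-3}. (3, -3): f_x = 0, f = 0 — SINGULAR.
  x = 4: f_y(4, y) = 6*y**2 + 36*y + 52; no integer root y with |y| ≤ 4.
Only singular point on the grid: (3, -3).
Classify: substitute x = 3 + u, y = -3 + v and expand: f = -u**3 - 2*u**2*v - u**2 - u*v**2 + 2*v**3 + v**2.
No constant or linear terms (consistent with a singular point). Quadratic part: -u**2 + v**2. Cubic part: -u**3 - 2*u**2*v - u*v**2 + 2*v**3.
The quadratic part v**2 - u**2 = (v − u)(v + u) splits into two distinct linear factors, so there are two distinct tangent lines y − -3 = ±(x − 3) — this is a node (ordinary double point).
Classification: node.


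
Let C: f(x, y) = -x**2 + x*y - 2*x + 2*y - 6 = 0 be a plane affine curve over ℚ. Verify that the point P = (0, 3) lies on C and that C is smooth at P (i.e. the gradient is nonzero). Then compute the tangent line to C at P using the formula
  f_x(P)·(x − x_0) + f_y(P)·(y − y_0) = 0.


Tangent line at P: x + 2*y - 6 = 0.

Step 1: f(0, 3) = 0, so P lies on C.
Step 2: partial derivatives
  f_x(x, y) = -2*x + y - 2, f_y(x, y) = x + 2.
  f_x(P) = 1, f_y(P) = 2 (gradient nonzero, so P is smooth).
Step 3: tangent line at P: 1·(x − 0) + 2·(y − 3) = 0.
Expanding: x + 2*y - 6 = 0.
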